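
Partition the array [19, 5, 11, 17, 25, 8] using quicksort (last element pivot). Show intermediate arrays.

Partition 1: pivot=8 at index 1 -> [5, 8, 11, 17, 25, 19]
Partition 2: pivot=19 at index 4 -> [5, 8, 11, 17, 19, 25]
Partition 3: pivot=17 at index 3 -> [5, 8, 11, 17, 19, 25]


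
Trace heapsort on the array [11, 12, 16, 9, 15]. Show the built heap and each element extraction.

Build heap: [16, 15, 11, 9, 12]
Extract 16: [15, 12, 11, 9, 16]
Extract 15: [12, 9, 11, 15, 16]
Extract 12: [11, 9, 12, 15, 16]
Extract 11: [9, 11, 12, 15, 16]


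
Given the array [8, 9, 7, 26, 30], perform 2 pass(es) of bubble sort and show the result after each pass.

After pass 1: [8, 7, 9, 26, 30] (1 swaps)
After pass 2: [7, 8, 9, 26, 30] (1 swaps)
Total swaps: 2


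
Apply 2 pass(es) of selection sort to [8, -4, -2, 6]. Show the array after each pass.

Pass 1: Select minimum -4 at index 1, swap -> [-4, 8, -2, 6]
Pass 2: Select minimum -2 at index 2, swap -> [-4, -2, 8, 6]


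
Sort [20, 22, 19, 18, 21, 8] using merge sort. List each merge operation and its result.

Divide and conquer:
  Merge [22] + [19] -> [19, 22]
  Merge [20] + [19, 22] -> [19, 20, 22]
  Merge [21] + [8] -> [8, 21]
  Merge [18] + [8, 21] -> [8, 18, 21]
  Merge [19, 20, 22] + [8, 18, 21] -> [8, 18, 19, 20, 21, 22]


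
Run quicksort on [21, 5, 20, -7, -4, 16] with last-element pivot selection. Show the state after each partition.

Partition 1: pivot=16 at index 3 -> [5, -7, -4, 16, 20, 21]
Partition 2: pivot=-4 at index 1 -> [-7, -4, 5, 16, 20, 21]
Partition 3: pivot=21 at index 5 -> [-7, -4, 5, 16, 20, 21]


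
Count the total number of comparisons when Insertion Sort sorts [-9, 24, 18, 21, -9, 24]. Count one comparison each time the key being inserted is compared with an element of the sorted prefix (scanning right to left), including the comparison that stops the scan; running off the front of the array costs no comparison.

Insert 24: -9 <= 24 (stop) = 1 comparison(s) -> [-9, 24, 18, 21, -9, 24]
Insert 18: 24 > 18 (shift), -9 <= 18 (stop) = 2 comparison(s) -> [-9, 18, 24, 21, -9, 24]
Insert 21: 24 > 21 (shift), 18 <= 21 (stop) = 2 comparison(s) -> [-9, 18, 21, 24, -9, 24]
Insert -9: 24 > -9 (shift), 21 > -9 (shift), 18 > -9 (shift), -9 <= -9 (stop) = 4 comparison(s) -> [-9, -9, 18, 21, 24, 24]
Insert 24: 24 <= 24 (stop) = 1 comparison(s) -> [-9, -9, 18, 21, 24, 24]
Total comparisons: 1 + 2 + 2 + 4 + 1 = 10


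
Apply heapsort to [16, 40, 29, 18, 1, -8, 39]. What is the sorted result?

Build heap: [40, 18, 39, 16, 1, -8, 29]
Extract 40: [39, 18, 29, 16, 1, -8, 40]
Extract 39: [29, 18, -8, 16, 1, 39, 40]
Extract 29: [18, 16, -8, 1, 29, 39, 40]
Extract 18: [16, 1, -8, 18, 29, 39, 40]
Extract 16: [1, -8, 16, 18, 29, 39, 40]
Extract 1: [-8, 1, 16, 18, 29, 39, 40]


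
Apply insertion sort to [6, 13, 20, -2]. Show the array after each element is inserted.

First element 6 is already 'sorted'
Insert 13: shifted 0 elements -> [6, 13, 20, -2]
Insert 20: shifted 0 elements -> [6, 13, 20, -2]
Insert -2: shifted 3 elements -> [-2, 6, 13, 20]


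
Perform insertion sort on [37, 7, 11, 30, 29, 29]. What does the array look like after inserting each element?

First element 37 is already 'sorted'
Insert 7: shifted 1 elements -> [7, 37, 11, 30, 29, 29]
Insert 11: shifted 1 elements -> [7, 11, 37, 30, 29, 29]
Insert 30: shifted 1 elements -> [7, 11, 30, 37, 29, 29]
Insert 29: shifted 2 elements -> [7, 11, 29, 30, 37, 29]
Insert 29: shifted 2 elements -> [7, 11, 29, 29, 30, 37]


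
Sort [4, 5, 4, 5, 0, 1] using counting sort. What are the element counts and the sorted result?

Count array: [1, 1, 0, 0, 2, 2]
(count[i] = number of elements equal to i)
Cumulative count: [1, 2, 2, 2, 4, 6]
Sorted: [0, 1, 4, 4, 5, 5]


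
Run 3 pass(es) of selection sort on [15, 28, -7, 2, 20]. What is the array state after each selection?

Pass 1: Select minimum -7 at index 2, swap -> [-7, 28, 15, 2, 20]
Pass 2: Select minimum 2 at index 3, swap -> [-7, 2, 15, 28, 20]
Pass 3: Select minimum 15 at index 2, swap -> [-7, 2, 15, 28, 20]


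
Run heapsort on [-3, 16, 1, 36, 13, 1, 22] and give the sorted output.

Build heap: [36, 16, 22, -3, 13, 1, 1]
Extract 36: [22, 16, 1, -3, 13, 1, 36]
Extract 22: [16, 13, 1, -3, 1, 22, 36]
Extract 16: [13, 1, 1, -3, 16, 22, 36]
Extract 13: [1, -3, 1, 13, 16, 22, 36]
Extract 1: [1, -3, 1, 13, 16, 22, 36]
Extract 1: [-3, 1, 1, 13, 16, 22, 36]


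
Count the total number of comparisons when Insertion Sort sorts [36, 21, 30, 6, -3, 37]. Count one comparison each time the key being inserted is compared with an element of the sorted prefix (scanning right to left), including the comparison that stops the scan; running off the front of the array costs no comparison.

Insert 21: 36 > 21 (shift), reached front = 1 comparison(s) -> [21, 36, 30, 6, -3, 37]
Insert 30: 36 > 30 (shift), 21 <= 30 (stop) = 2 comparison(s) -> [21, 30, 36, 6, -3, 37]
Insert 6: 36 > 6 (shift), 30 > 6 (shift), 21 > 6 (shift), reached front = 3 comparison(s) -> [6, 21, 30, 36, -3, 37]
Insert -3: 36 > -3 (shift), 30 > -3 (shift), 21 > -3 (shift), 6 > -3 (shift), reached front = 4 comparison(s) -> [-3, 6, 21, 30, 36, 37]
Insert 37: 36 <= 37 (stop) = 1 comparison(s) -> [-3, 6, 21, 30, 36, 37]
Total comparisons: 1 + 2 + 3 + 4 + 1 = 11


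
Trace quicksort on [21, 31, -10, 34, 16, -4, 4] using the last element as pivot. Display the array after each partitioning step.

Partition 1: pivot=4 at index 2 -> [-10, -4, 4, 34, 16, 31, 21]
Partition 2: pivot=-4 at index 1 -> [-10, -4, 4, 34, 16, 31, 21]
Partition 3: pivot=21 at index 4 -> [-10, -4, 4, 16, 21, 31, 34]
Partition 4: pivot=34 at index 6 -> [-10, -4, 4, 16, 21, 31, 34]


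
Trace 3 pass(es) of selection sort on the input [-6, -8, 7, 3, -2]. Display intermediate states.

Pass 1: Select minimum -8 at index 1, swap -> [-8, -6, 7, 3, -2]
Pass 2: Select minimum -6 at index 1, swap -> [-8, -6, 7, 3, -2]
Pass 3: Select minimum -2 at index 4, swap -> [-8, -6, -2, 3, 7]


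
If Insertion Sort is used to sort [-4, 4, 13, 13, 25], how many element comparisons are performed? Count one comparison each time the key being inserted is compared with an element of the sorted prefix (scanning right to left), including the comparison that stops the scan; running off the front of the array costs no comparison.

Insert 4: -4 <= 4 (stop) = 1 comparison(s) -> [-4, 4, 13, 13, 25]
Insert 13: 4 <= 13 (stop) = 1 comparison(s) -> [-4, 4, 13, 13, 25]
Insert 13: 13 <= 13 (stop) = 1 comparison(s) -> [-4, 4, 13, 13, 25]
Insert 25: 13 <= 25 (stop) = 1 comparison(s) -> [-4, 4, 13, 13, 25]
Total comparisons: 1 + 1 + 1 + 1 = 4


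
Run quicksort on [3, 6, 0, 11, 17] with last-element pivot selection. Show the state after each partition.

Partition 1: pivot=17 at index 4 -> [3, 6, 0, 11, 17]
Partition 2: pivot=11 at index 3 -> [3, 6, 0, 11, 17]
Partition 3: pivot=0 at index 0 -> [0, 6, 3, 11, 17]
Partition 4: pivot=3 at index 1 -> [0, 3, 6, 11, 17]


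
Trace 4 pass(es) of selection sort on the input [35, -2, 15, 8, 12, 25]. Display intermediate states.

Pass 1: Select minimum -2 at index 1, swap -> [-2, 35, 15, 8, 12, 25]
Pass 2: Select minimum 8 at index 3, swap -> [-2, 8, 15, 35, 12, 25]
Pass 3: Select minimum 12 at index 4, swap -> [-2, 8, 12, 35, 15, 25]
Pass 4: Select minimum 15 at index 4, swap -> [-2, 8, 12, 15, 35, 25]


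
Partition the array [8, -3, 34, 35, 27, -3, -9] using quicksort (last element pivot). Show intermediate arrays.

Partition 1: pivot=-9 at index 0 -> [-9, -3, 34, 35, 27, -3, 8]
Partition 2: pivot=8 at index 3 -> [-9, -3, -3, 8, 27, 34, 35]
Partition 3: pivot=-3 at index 2 -> [-9, -3, -3, 8, 27, 34, 35]
Partition 4: pivot=35 at index 6 -> [-9, -3, -3, 8, 27, 34, 35]
Partition 5: pivot=34 at index 5 -> [-9, -3, -3, 8, 27, 34, 35]


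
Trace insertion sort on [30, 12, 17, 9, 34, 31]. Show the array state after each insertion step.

First element 30 is already 'sorted'
Insert 12: shifted 1 elements -> [12, 30, 17, 9, 34, 31]
Insert 17: shifted 1 elements -> [12, 17, 30, 9, 34, 31]
Insert 9: shifted 3 elements -> [9, 12, 17, 30, 34, 31]
Insert 34: shifted 0 elements -> [9, 12, 17, 30, 34, 31]
Insert 31: shifted 1 elements -> [9, 12, 17, 30, 31, 34]


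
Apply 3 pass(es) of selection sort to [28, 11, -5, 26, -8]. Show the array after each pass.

Pass 1: Select minimum -8 at index 4, swap -> [-8, 11, -5, 26, 28]
Pass 2: Select minimum -5 at index 2, swap -> [-8, -5, 11, 26, 28]
Pass 3: Select minimum 11 at index 2, swap -> [-8, -5, 11, 26, 28]


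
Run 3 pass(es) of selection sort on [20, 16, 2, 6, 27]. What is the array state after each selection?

Pass 1: Select minimum 2 at index 2, swap -> [2, 16, 20, 6, 27]
Pass 2: Select minimum 6 at index 3, swap -> [2, 6, 20, 16, 27]
Pass 3: Select minimum 16 at index 3, swap -> [2, 6, 16, 20, 27]


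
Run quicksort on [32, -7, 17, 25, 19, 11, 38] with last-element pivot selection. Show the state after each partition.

Partition 1: pivot=38 at index 6 -> [32, -7, 17, 25, 19, 11, 38]
Partition 2: pivot=11 at index 1 -> [-7, 11, 17, 25, 19, 32, 38]
Partition 3: pivot=32 at index 5 -> [-7, 11, 17, 25, 19, 32, 38]
Partition 4: pivot=19 at index 3 -> [-7, 11, 17, 19, 25, 32, 38]


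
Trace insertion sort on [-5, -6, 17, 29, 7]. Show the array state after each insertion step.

First element -5 is already 'sorted'
Insert -6: shifted 1 elements -> [-6, -5, 17, 29, 7]
Insert 17: shifted 0 elements -> [-6, -5, 17, 29, 7]
Insert 29: shifted 0 elements -> [-6, -5, 17, 29, 7]
Insert 7: shifted 2 elements -> [-6, -5, 7, 17, 29]


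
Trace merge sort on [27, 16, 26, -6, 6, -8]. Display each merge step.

Divide and conquer:
  Merge [16] + [26] -> [16, 26]
  Merge [27] + [16, 26] -> [16, 26, 27]
  Merge [6] + [-8] -> [-8, 6]
  Merge [-6] + [-8, 6] -> [-8, -6, 6]
  Merge [16, 26, 27] + [-8, -6, 6] -> [-8, -6, 6, 16, 26, 27]


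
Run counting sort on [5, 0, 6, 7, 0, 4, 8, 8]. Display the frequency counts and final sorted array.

Count array: [2, 0, 0, 0, 1, 1, 1, 1, 2]
(count[i] = number of elements equal to i)
Cumulative count: [2, 2, 2, 2, 3, 4, 5, 6, 8]
Sorted: [0, 0, 4, 5, 6, 7, 8, 8]


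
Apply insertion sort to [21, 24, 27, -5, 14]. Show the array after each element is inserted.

First element 21 is already 'sorted'
Insert 24: shifted 0 elements -> [21, 24, 27, -5, 14]
Insert 27: shifted 0 elements -> [21, 24, 27, -5, 14]
Insert -5: shifted 3 elements -> [-5, 21, 24, 27, 14]
Insert 14: shifted 3 elements -> [-5, 14, 21, 24, 27]


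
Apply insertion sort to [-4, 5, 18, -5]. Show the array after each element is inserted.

First element -4 is already 'sorted'
Insert 5: shifted 0 elements -> [-4, 5, 18, -5]
Insert 18: shifted 0 elements -> [-4, 5, 18, -5]
Insert -5: shifted 3 elements -> [-5, -4, 5, 18]


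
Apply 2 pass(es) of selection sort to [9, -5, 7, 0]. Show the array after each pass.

Pass 1: Select minimum -5 at index 1, swap -> [-5, 9, 7, 0]
Pass 2: Select minimum 0 at index 3, swap -> [-5, 0, 7, 9]


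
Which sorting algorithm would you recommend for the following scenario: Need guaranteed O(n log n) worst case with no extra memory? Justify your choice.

Best choice: Heapsort
Reason: Heapsort is O(n log n) worst case and sorts in-place; quicksort can degrade to O(n^2)


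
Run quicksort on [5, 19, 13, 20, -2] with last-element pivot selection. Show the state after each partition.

Partition 1: pivot=-2 at index 0 -> [-2, 19, 13, 20, 5]
Partition 2: pivot=5 at index 1 -> [-2, 5, 13, 20, 19]
Partition 3: pivot=19 at index 3 -> [-2, 5, 13, 19, 20]


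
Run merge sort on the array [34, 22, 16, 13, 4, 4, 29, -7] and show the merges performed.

Divide and conquer:
  Merge [34] + [22] -> [22, 34]
  Merge [16] + [13] -> [13, 16]
  Merge [22, 34] + [13, 16] -> [13, 16, 22, 34]
  Merge [4] + [4] -> [4, 4]
  Merge [29] + [-7] -> [-7, 29]
  Merge [4, 4] + [-7, 29] -> [-7, 4, 4, 29]
  Merge [13, 16, 22, 34] + [-7, 4, 4, 29] -> [-7, 4, 4, 13, 16, 22, 29, 34]


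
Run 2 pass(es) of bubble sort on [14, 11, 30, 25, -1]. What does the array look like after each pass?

After pass 1: [11, 14, 25, -1, 30] (3 swaps)
After pass 2: [11, 14, -1, 25, 30] (1 swaps)
Total swaps: 4


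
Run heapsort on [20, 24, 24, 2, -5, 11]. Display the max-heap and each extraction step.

Build heap: [24, 20, 24, 2, -5, 11]
Extract 24: [24, 20, 11, 2, -5, 24]
Extract 24: [20, 2, 11, -5, 24, 24]
Extract 20: [11, 2, -5, 20, 24, 24]
Extract 11: [2, -5, 11, 20, 24, 24]
Extract 2: [-5, 2, 11, 20, 24, 24]


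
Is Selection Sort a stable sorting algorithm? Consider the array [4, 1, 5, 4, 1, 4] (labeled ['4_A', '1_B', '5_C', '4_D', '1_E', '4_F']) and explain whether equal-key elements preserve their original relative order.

Trace Selection Sort on the labeled array (the key is the number; the letter only tracks identity):
  Pass 1: minimum of unsorted part is 1_B at index 1; swap it with 4_A at index 0 -> [1_B, 4_A, 5_C, 4_D, 1_E, 4_F]
  Pass 2: minimum of unsorted part is 1_E at index 4; swap it with 4_A at index 1 -> [1_B, 1_E, 5_C, 4_D, 4_A, 4_F]
  Pass 3: minimum of unsorted part is 4_D at index 3; swap it with 5_C at index 2 -> [1_B, 1_E, 4_D, 5_C, 4_A, 4_F]
  Pass 4: minimum of unsorted part is 4_A at index 4; swap it with 5_C at index 3 -> [1_B, 1_E, 4_D, 4_A, 5_C, 4_F]
  Pass 5: minimum of unsorted part is 4_F at index 5; swap it with 5_C at index 4 -> [1_B, 1_E, 4_D, 4_A, 4_F, 5_C]
Final order: [1_B, 1_E, 4_D, 4_A, 4_F, 5_C]
Equal keys:
  value 1: originally 1_B, 1_E; after sorting 1_B, 1_E -> order preserved
  value 4: originally 4_A, 4_D, 4_F; after sorting 4_D, 4_A, 4_F -> order changed
Equal keys were reordered, so Selection Sort is not stable: the long-range swap that moves the minimum into place can carry an element past an equal key. (One such input is enough; an unstable sort may happen to preserve order on other inputs, but it gives no guarantee.)
Answer: Not stable


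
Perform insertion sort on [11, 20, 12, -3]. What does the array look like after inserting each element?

First element 11 is already 'sorted'
Insert 20: shifted 0 elements -> [11, 20, 12, -3]
Insert 12: shifted 1 elements -> [11, 12, 20, -3]
Insert -3: shifted 3 elements -> [-3, 11, 12, 20]


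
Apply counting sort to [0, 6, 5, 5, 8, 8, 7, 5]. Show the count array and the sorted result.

Count array: [1, 0, 0, 0, 0, 3, 1, 1, 2]
(count[i] = number of elements equal to i)
Cumulative count: [1, 1, 1, 1, 1, 4, 5, 6, 8]
Sorted: [0, 5, 5, 5, 6, 7, 8, 8]


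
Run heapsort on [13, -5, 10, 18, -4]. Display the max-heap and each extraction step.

Build heap: [18, 13, 10, -5, -4]
Extract 18: [13, -4, 10, -5, 18]
Extract 13: [10, -4, -5, 13, 18]
Extract 10: [-4, -5, 10, 13, 18]
Extract -4: [-5, -4, 10, 13, 18]


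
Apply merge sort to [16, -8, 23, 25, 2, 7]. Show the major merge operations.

Divide and conquer:
  Merge [-8] + [23] -> [-8, 23]
  Merge [16] + [-8, 23] -> [-8, 16, 23]
  Merge [2] + [7] -> [2, 7]
  Merge [25] + [2, 7] -> [2, 7, 25]
  Merge [-8, 16, 23] + [2, 7, 25] -> [-8, 2, 7, 16, 23, 25]


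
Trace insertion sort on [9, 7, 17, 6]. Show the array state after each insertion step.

First element 9 is already 'sorted'
Insert 7: shifted 1 elements -> [7, 9, 17, 6]
Insert 17: shifted 0 elements -> [7, 9, 17, 6]
Insert 6: shifted 3 elements -> [6, 7, 9, 17]


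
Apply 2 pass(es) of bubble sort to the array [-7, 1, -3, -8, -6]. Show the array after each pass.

After pass 1: [-7, -3, -8, -6, 1] (3 swaps)
After pass 2: [-7, -8, -6, -3, 1] (2 swaps)
Total swaps: 5


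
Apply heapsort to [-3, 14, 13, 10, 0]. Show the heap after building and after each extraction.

Build heap: [14, 10, 13, -3, 0]
Extract 14: [13, 10, 0, -3, 14]
Extract 13: [10, -3, 0, 13, 14]
Extract 10: [0, -3, 10, 13, 14]
Extract 0: [-3, 0, 10, 13, 14]


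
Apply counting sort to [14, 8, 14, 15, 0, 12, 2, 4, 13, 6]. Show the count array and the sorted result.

Count array: [1, 0, 1, 0, 1, 0, 1, 0, 1, 0, 0, 0, 1, 1, 2, 1]
(count[i] = number of elements equal to i)
Cumulative count: [1, 1, 2, 2, 3, 3, 4, 4, 5, 5, 5, 5, 6, 7, 9, 10]
Sorted: [0, 2, 4, 6, 8, 12, 13, 14, 14, 15]


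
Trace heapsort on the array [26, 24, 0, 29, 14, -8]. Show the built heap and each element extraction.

Build heap: [29, 26, 0, 24, 14, -8]
Extract 29: [26, 24, 0, -8, 14, 29]
Extract 26: [24, 14, 0, -8, 26, 29]
Extract 24: [14, -8, 0, 24, 26, 29]
Extract 14: [0, -8, 14, 24, 26, 29]
Extract 0: [-8, 0, 14, 24, 26, 29]


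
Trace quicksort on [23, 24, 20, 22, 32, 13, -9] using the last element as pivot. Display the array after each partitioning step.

Partition 1: pivot=-9 at index 0 -> [-9, 24, 20, 22, 32, 13, 23]
Partition 2: pivot=23 at index 4 -> [-9, 20, 22, 13, 23, 24, 32]
Partition 3: pivot=13 at index 1 -> [-9, 13, 22, 20, 23, 24, 32]
Partition 4: pivot=20 at index 2 -> [-9, 13, 20, 22, 23, 24, 32]
Partition 5: pivot=32 at index 6 -> [-9, 13, 20, 22, 23, 24, 32]


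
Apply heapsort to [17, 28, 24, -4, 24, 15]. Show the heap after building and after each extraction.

Build heap: [28, 24, 24, -4, 17, 15]
Extract 28: [24, 17, 24, -4, 15, 28]
Extract 24: [24, 17, 15, -4, 24, 28]
Extract 24: [17, -4, 15, 24, 24, 28]
Extract 17: [15, -4, 17, 24, 24, 28]
Extract 15: [-4, 15, 17, 24, 24, 28]


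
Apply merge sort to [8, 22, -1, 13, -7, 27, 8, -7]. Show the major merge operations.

Divide and conquer:
  Merge [8] + [22] -> [8, 22]
  Merge [-1] + [13] -> [-1, 13]
  Merge [8, 22] + [-1, 13] -> [-1, 8, 13, 22]
  Merge [-7] + [27] -> [-7, 27]
  Merge [8] + [-7] -> [-7, 8]
  Merge [-7, 27] + [-7, 8] -> [-7, -7, 8, 27]
  Merge [-1, 8, 13, 22] + [-7, -7, 8, 27] -> [-7, -7, -1, 8, 8, 13, 22, 27]


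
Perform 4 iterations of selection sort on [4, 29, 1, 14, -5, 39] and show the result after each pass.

Pass 1: Select minimum -5 at index 4, swap -> [-5, 29, 1, 14, 4, 39]
Pass 2: Select minimum 1 at index 2, swap -> [-5, 1, 29, 14, 4, 39]
Pass 3: Select minimum 4 at index 4, swap -> [-5, 1, 4, 14, 29, 39]
Pass 4: Select minimum 14 at index 3, swap -> [-5, 1, 4, 14, 29, 39]


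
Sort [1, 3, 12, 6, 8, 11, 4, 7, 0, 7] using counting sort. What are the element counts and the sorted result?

Count array: [1, 1, 0, 1, 1, 0, 1, 2, 1, 0, 0, 1, 1]
(count[i] = number of elements equal to i)
Cumulative count: [1, 2, 2, 3, 4, 4, 5, 7, 8, 8, 8, 9, 10]
Sorted: [0, 1, 3, 4, 6, 7, 7, 8, 11, 12]


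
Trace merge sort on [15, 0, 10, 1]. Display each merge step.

Divide and conquer:
  Merge [15] + [0] -> [0, 15]
  Merge [10] + [1] -> [1, 10]
  Merge [0, 15] + [1, 10] -> [0, 1, 10, 15]


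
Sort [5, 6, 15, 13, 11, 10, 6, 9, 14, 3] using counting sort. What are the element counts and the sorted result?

Count array: [0, 0, 0, 1, 0, 1, 2, 0, 0, 1, 1, 1, 0, 1, 1, 1]
(count[i] = number of elements equal to i)
Cumulative count: [0, 0, 0, 1, 1, 2, 4, 4, 4, 5, 6, 7, 7, 8, 9, 10]
Sorted: [3, 5, 6, 6, 9, 10, 11, 13, 14, 15]


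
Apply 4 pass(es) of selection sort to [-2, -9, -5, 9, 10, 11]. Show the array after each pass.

Pass 1: Select minimum -9 at index 1, swap -> [-9, -2, -5, 9, 10, 11]
Pass 2: Select minimum -5 at index 2, swap -> [-9, -5, -2, 9, 10, 11]
Pass 3: Select minimum -2 at index 2, swap -> [-9, -5, -2, 9, 10, 11]
Pass 4: Select minimum 9 at index 3, swap -> [-9, -5, -2, 9, 10, 11]


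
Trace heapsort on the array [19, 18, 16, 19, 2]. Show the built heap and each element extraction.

Build heap: [19, 19, 16, 18, 2]
Extract 19: [19, 18, 16, 2, 19]
Extract 19: [18, 2, 16, 19, 19]
Extract 18: [16, 2, 18, 19, 19]
Extract 16: [2, 16, 18, 19, 19]


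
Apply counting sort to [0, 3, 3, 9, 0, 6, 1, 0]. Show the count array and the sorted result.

Count array: [3, 1, 0, 2, 0, 0, 1, 0, 0, 1]
(count[i] = number of elements equal to i)
Cumulative count: [3, 4, 4, 6, 6, 6, 7, 7, 7, 8]
Sorted: [0, 0, 0, 1, 3, 3, 6, 9]


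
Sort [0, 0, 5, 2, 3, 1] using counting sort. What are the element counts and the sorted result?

Count array: [2, 1, 1, 1, 0, 1]
(count[i] = number of elements equal to i)
Cumulative count: [2, 3, 4, 5, 5, 6]
Sorted: [0, 0, 1, 2, 3, 5]


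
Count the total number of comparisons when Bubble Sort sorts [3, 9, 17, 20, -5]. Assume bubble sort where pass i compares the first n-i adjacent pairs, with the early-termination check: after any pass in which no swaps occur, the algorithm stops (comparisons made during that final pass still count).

Pass 1: compare adjacent pairs (0,1)..(3,4) = 4 comparison(s), 1 swap(s) -> [3, 9, 17, -5, 20]
Pass 2: compare adjacent pairs (0,1)..(2,3) = 3 comparison(s), 1 swap(s) -> [3, 9, -5, 17, 20]
Pass 3: compare adjacent pairs (0,1)..(1,2) = 2 comparison(s), 1 swap(s) -> [3, -5, 9, 17, 20]
Pass 4: compare adjacent pairs (0,1)..(0,1) = 1 comparison(s), 1 swap(s) -> [-5, 3, 9, 17, 20]
Every pass made at least one swap, so all n-1 passes run.
Total comparisons: 4 + 3 + 2 + 1 = 10


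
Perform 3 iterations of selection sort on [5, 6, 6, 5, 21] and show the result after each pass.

Pass 1: Select minimum 5 at index 0, swap -> [5, 6, 6, 5, 21]
Pass 2: Select minimum 5 at index 3, swap -> [5, 5, 6, 6, 21]
Pass 3: Select minimum 6 at index 2, swap -> [5, 5, 6, 6, 21]


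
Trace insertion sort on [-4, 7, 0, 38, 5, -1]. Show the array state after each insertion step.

First element -4 is already 'sorted'
Insert 7: shifted 0 elements -> [-4, 7, 0, 38, 5, -1]
Insert 0: shifted 1 elements -> [-4, 0, 7, 38, 5, -1]
Insert 38: shifted 0 elements -> [-4, 0, 7, 38, 5, -1]
Insert 5: shifted 2 elements -> [-4, 0, 5, 7, 38, -1]
Insert -1: shifted 4 elements -> [-4, -1, 0, 5, 7, 38]


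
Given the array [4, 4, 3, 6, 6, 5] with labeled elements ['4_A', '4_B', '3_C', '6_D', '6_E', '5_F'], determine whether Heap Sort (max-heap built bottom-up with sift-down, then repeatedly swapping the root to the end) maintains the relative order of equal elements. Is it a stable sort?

Trace Heap Sort on the labeled array (the key is the number; the letter only tracks identity):
  Build max-heap: [6_D, 6_E, 5_F, 4_B, 4_A, 3_C]
  Swap root 6_D to index 5, re-heapify first 5 -> [6_E, 4_B, 5_F, 3_C, 4_A, 6_D]
  Swap root 6_E to index 4, re-heapify first 4 -> [5_F, 4_B, 4_A, 3_C, 6_E, 6_D]
  Swap root 5_F to index 3, re-heapify first 3 -> [4_B, 3_C, 4_A, 5_F, 6_E, 6_D]
  Swap root 4_B to index 2, re-heapify first 2 -> [4_A, 3_C, 4_B, 5_F, 6_E, 6_D]
  Swap root 4_A to index 1, re-heapify first 1 -> [3_C, 4_A, 4_B, 5_F, 6_E, 6_D]
Final order: [3_C, 4_A, 4_B, 5_F, 6_E, 6_D]
Equal keys:
  value 4: originally 4_A, 4_B; after sorting 4_A, 4_B -> order preserved
  value 6: originally 6_D, 6_E; after sorting 6_E, 6_D -> order changed
Equal keys were reordered, so Heap Sort is not stable: heap construction and root-to-end swaps move elements without regard to the original order of equal keys. (One such input is enough; an unstable sort may happen to preserve order on other inputs, but it gives no guarantee.)
Answer: Not stable


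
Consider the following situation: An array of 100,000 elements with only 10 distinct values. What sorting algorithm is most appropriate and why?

Best choice: 3-way quicksort or Counting sort
Reason: 3-way (Dutch national flag) partitioning groups every copy of the pivot together, so with only d=10 distinct keys quicksort finishes in O(n log d) expected time, which is effectively linear; counting sort runs in O(n + k) where k is the size of the key range (not the number of distinct values), so it is linear when the 10 values are integers drawn from a small known range


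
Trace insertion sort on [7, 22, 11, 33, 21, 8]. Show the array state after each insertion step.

First element 7 is already 'sorted'
Insert 22: shifted 0 elements -> [7, 22, 11, 33, 21, 8]
Insert 11: shifted 1 elements -> [7, 11, 22, 33, 21, 8]
Insert 33: shifted 0 elements -> [7, 11, 22, 33, 21, 8]
Insert 21: shifted 2 elements -> [7, 11, 21, 22, 33, 8]
Insert 8: shifted 4 elements -> [7, 8, 11, 21, 22, 33]


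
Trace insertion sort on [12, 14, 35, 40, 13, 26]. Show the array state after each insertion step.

First element 12 is already 'sorted'
Insert 14: shifted 0 elements -> [12, 14, 35, 40, 13, 26]
Insert 35: shifted 0 elements -> [12, 14, 35, 40, 13, 26]
Insert 40: shifted 0 elements -> [12, 14, 35, 40, 13, 26]
Insert 13: shifted 3 elements -> [12, 13, 14, 35, 40, 26]
Insert 26: shifted 2 elements -> [12, 13, 14, 26, 35, 40]


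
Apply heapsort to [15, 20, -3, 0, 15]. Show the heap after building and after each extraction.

Build heap: [20, 15, -3, 0, 15]
Extract 20: [15, 15, -3, 0, 20]
Extract 15: [15, 0, -3, 15, 20]
Extract 15: [0, -3, 15, 15, 20]
Extract 0: [-3, 0, 15, 15, 20]


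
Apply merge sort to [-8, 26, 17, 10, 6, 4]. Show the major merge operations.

Divide and conquer:
  Merge [26] + [17] -> [17, 26]
  Merge [-8] + [17, 26] -> [-8, 17, 26]
  Merge [6] + [4] -> [4, 6]
  Merge [10] + [4, 6] -> [4, 6, 10]
  Merge [-8, 17, 26] + [4, 6, 10] -> [-8, 4, 6, 10, 17, 26]


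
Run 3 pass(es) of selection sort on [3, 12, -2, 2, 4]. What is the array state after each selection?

Pass 1: Select minimum -2 at index 2, swap -> [-2, 12, 3, 2, 4]
Pass 2: Select minimum 2 at index 3, swap -> [-2, 2, 3, 12, 4]
Pass 3: Select minimum 3 at index 2, swap -> [-2, 2, 3, 12, 4]


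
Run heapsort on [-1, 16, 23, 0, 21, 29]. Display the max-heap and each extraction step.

Build heap: [29, 21, 23, 0, 16, -1]
Extract 29: [23, 21, -1, 0, 16, 29]
Extract 23: [21, 16, -1, 0, 23, 29]
Extract 21: [16, 0, -1, 21, 23, 29]
Extract 16: [0, -1, 16, 21, 23, 29]
Extract 0: [-1, 0, 16, 21, 23, 29]


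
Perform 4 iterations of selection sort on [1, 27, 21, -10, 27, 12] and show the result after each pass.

Pass 1: Select minimum -10 at index 3, swap -> [-10, 27, 21, 1, 27, 12]
Pass 2: Select minimum 1 at index 3, swap -> [-10, 1, 21, 27, 27, 12]
Pass 3: Select minimum 12 at index 5, swap -> [-10, 1, 12, 27, 27, 21]
Pass 4: Select minimum 21 at index 5, swap -> [-10, 1, 12, 21, 27, 27]


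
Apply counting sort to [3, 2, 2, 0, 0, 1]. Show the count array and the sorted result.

Count array: [2, 1, 2, 1]
(count[i] = number of elements equal to i)
Cumulative count: [2, 3, 5, 6]
Sorted: [0, 0, 1, 2, 2, 3]


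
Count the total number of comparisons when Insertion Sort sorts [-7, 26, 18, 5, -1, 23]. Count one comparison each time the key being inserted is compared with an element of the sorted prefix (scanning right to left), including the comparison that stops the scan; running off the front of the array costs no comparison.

Insert 26: -7 <= 26 (stop) = 1 comparison(s) -> [-7, 26, 18, 5, -1, 23]
Insert 18: 26 > 18 (shift), -7 <= 18 (stop) = 2 comparison(s) -> [-7, 18, 26, 5, -1, 23]
Insert 5: 26 > 5 (shift), 18 > 5 (shift), -7 <= 5 (stop) = 3 comparison(s) -> [-7, 5, 18, 26, -1, 23]
Insert -1: 26 > -1 (shift), 18 > -1 (shift), 5 > -1 (shift), -7 <= -1 (stop) = 4 comparison(s) -> [-7, -1, 5, 18, 26, 23]
Insert 23: 26 > 23 (shift), 18 <= 23 (stop) = 2 comparison(s) -> [-7, -1, 5, 18, 23, 26]
Total comparisons: 1 + 2 + 3 + 4 + 2 = 12


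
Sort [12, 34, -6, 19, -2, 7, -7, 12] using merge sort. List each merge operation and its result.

Divide and conquer:
  Merge [12] + [34] -> [12, 34]
  Merge [-6] + [19] -> [-6, 19]
  Merge [12, 34] + [-6, 19] -> [-6, 12, 19, 34]
  Merge [-2] + [7] -> [-2, 7]
  Merge [-7] + [12] -> [-7, 12]
  Merge [-2, 7] + [-7, 12] -> [-7, -2, 7, 12]
  Merge [-6, 12, 19, 34] + [-7, -2, 7, 12] -> [-7, -6, -2, 7, 12, 12, 19, 34]


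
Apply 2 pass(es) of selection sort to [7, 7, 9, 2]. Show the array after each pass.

Pass 1: Select minimum 2 at index 3, swap -> [2, 7, 9, 7]
Pass 2: Select minimum 7 at index 1, swap -> [2, 7, 9, 7]


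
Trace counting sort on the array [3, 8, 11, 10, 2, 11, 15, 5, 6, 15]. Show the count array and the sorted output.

Count array: [0, 0, 1, 1, 0, 1, 1, 0, 1, 0, 1, 2, 0, 0, 0, 2]
(count[i] = number of elements equal to i)
Cumulative count: [0, 0, 1, 2, 2, 3, 4, 4, 5, 5, 6, 8, 8, 8, 8, 10]
Sorted: [2, 3, 5, 6, 8, 10, 11, 11, 15, 15]


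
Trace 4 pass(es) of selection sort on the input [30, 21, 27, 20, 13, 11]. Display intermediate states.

Pass 1: Select minimum 11 at index 5, swap -> [11, 21, 27, 20, 13, 30]
Pass 2: Select minimum 13 at index 4, swap -> [11, 13, 27, 20, 21, 30]
Pass 3: Select minimum 20 at index 3, swap -> [11, 13, 20, 27, 21, 30]
Pass 4: Select minimum 21 at index 4, swap -> [11, 13, 20, 21, 27, 30]


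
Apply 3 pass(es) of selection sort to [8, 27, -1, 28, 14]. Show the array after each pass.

Pass 1: Select minimum -1 at index 2, swap -> [-1, 27, 8, 28, 14]
Pass 2: Select minimum 8 at index 2, swap -> [-1, 8, 27, 28, 14]
Pass 3: Select minimum 14 at index 4, swap -> [-1, 8, 14, 28, 27]


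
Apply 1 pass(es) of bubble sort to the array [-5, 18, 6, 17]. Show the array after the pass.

After pass 1: [-5, 6, 17, 18] (2 swaps)
Total swaps: 2


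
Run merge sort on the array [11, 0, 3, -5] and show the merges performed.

Divide and conquer:
  Merge [11] + [0] -> [0, 11]
  Merge [3] + [-5] -> [-5, 3]
  Merge [0, 11] + [-5, 3] -> [-5, 0, 3, 11]


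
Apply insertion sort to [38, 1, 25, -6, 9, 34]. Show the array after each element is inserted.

First element 38 is already 'sorted'
Insert 1: shifted 1 elements -> [1, 38, 25, -6, 9, 34]
Insert 25: shifted 1 elements -> [1, 25, 38, -6, 9, 34]
Insert -6: shifted 3 elements -> [-6, 1, 25, 38, 9, 34]
Insert 9: shifted 2 elements -> [-6, 1, 9, 25, 38, 34]
Insert 34: shifted 1 elements -> [-6, 1, 9, 25, 34, 38]


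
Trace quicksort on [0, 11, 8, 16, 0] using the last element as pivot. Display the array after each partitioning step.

Partition 1: pivot=0 at index 1 -> [0, 0, 8, 16, 11]
Partition 2: pivot=11 at index 3 -> [0, 0, 8, 11, 16]


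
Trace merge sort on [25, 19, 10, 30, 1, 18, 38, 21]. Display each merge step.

Divide and conquer:
  Merge [25] + [19] -> [19, 25]
  Merge [10] + [30] -> [10, 30]
  Merge [19, 25] + [10, 30] -> [10, 19, 25, 30]
  Merge [1] + [18] -> [1, 18]
  Merge [38] + [21] -> [21, 38]
  Merge [1, 18] + [21, 38] -> [1, 18, 21, 38]
  Merge [10, 19, 25, 30] + [1, 18, 21, 38] -> [1, 10, 18, 19, 21, 25, 30, 38]


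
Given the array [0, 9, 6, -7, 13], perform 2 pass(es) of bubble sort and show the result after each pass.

After pass 1: [0, 6, -7, 9, 13] (2 swaps)
After pass 2: [0, -7, 6, 9, 13] (1 swaps)
Total swaps: 3


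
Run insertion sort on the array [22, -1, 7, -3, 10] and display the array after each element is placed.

First element 22 is already 'sorted'
Insert -1: shifted 1 elements -> [-1, 22, 7, -3, 10]
Insert 7: shifted 1 elements -> [-1, 7, 22, -3, 10]
Insert -3: shifted 3 elements -> [-3, -1, 7, 22, 10]
Insert 10: shifted 1 elements -> [-3, -1, 7, 10, 22]


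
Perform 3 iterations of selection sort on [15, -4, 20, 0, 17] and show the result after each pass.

Pass 1: Select minimum -4 at index 1, swap -> [-4, 15, 20, 0, 17]
Pass 2: Select minimum 0 at index 3, swap -> [-4, 0, 20, 15, 17]
Pass 3: Select minimum 15 at index 3, swap -> [-4, 0, 15, 20, 17]


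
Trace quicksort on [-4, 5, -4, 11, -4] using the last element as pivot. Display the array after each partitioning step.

Partition 1: pivot=-4 at index 2 -> [-4, -4, -4, 11, 5]
Partition 2: pivot=-4 at index 1 -> [-4, -4, -4, 11, 5]
Partition 3: pivot=5 at index 3 -> [-4, -4, -4, 5, 11]


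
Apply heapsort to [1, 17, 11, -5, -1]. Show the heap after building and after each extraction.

Build heap: [17, 1, 11, -5, -1]
Extract 17: [11, 1, -1, -5, 17]
Extract 11: [1, -5, -1, 11, 17]
Extract 1: [-1, -5, 1, 11, 17]
Extract -1: [-5, -1, 1, 11, 17]


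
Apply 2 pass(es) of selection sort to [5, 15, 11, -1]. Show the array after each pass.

Pass 1: Select minimum -1 at index 3, swap -> [-1, 15, 11, 5]
Pass 2: Select minimum 5 at index 3, swap -> [-1, 5, 11, 15]


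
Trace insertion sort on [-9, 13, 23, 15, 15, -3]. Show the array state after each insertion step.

First element -9 is already 'sorted'
Insert 13: shifted 0 elements -> [-9, 13, 23, 15, 15, -3]
Insert 23: shifted 0 elements -> [-9, 13, 23, 15, 15, -3]
Insert 15: shifted 1 elements -> [-9, 13, 15, 23, 15, -3]
Insert 15: shifted 1 elements -> [-9, 13, 15, 15, 23, -3]
Insert -3: shifted 4 elements -> [-9, -3, 13, 15, 15, 23]


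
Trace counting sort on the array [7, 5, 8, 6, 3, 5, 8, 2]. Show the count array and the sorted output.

Count array: [0, 0, 1, 1, 0, 2, 1, 1, 2]
(count[i] = number of elements equal to i)
Cumulative count: [0, 0, 1, 2, 2, 4, 5, 6, 8]
Sorted: [2, 3, 5, 5, 6, 7, 8, 8]


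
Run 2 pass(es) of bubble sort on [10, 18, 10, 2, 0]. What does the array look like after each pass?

After pass 1: [10, 10, 2, 0, 18] (3 swaps)
After pass 2: [10, 2, 0, 10, 18] (2 swaps)
Total swaps: 5


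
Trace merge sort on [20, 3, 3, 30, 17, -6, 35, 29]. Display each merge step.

Divide and conquer:
  Merge [20] + [3] -> [3, 20]
  Merge [3] + [30] -> [3, 30]
  Merge [3, 20] + [3, 30] -> [3, 3, 20, 30]
  Merge [17] + [-6] -> [-6, 17]
  Merge [35] + [29] -> [29, 35]
  Merge [-6, 17] + [29, 35] -> [-6, 17, 29, 35]
  Merge [3, 3, 20, 30] + [-6, 17, 29, 35] -> [-6, 3, 3, 17, 20, 29, 30, 35]


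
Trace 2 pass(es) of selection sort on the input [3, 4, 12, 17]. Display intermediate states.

Pass 1: Select minimum 3 at index 0, swap -> [3, 4, 12, 17]
Pass 2: Select minimum 4 at index 1, swap -> [3, 4, 12, 17]


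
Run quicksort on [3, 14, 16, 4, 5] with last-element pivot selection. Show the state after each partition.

Partition 1: pivot=5 at index 2 -> [3, 4, 5, 14, 16]
Partition 2: pivot=4 at index 1 -> [3, 4, 5, 14, 16]
Partition 3: pivot=16 at index 4 -> [3, 4, 5, 14, 16]


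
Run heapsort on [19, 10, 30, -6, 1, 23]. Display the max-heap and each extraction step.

Build heap: [30, 10, 23, -6, 1, 19]
Extract 30: [23, 10, 19, -6, 1, 30]
Extract 23: [19, 10, 1, -6, 23, 30]
Extract 19: [10, -6, 1, 19, 23, 30]
Extract 10: [1, -6, 10, 19, 23, 30]
Extract 1: [-6, 1, 10, 19, 23, 30]


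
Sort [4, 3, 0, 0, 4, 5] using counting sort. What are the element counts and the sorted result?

Count array: [2, 0, 0, 1, 2, 1]
(count[i] = number of elements equal to i)
Cumulative count: [2, 2, 2, 3, 5, 6]
Sorted: [0, 0, 3, 4, 4, 5]


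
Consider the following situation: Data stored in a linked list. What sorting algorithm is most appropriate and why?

Best choice: Merge sort
Reason: Merge sort doesn't require random access; can be done in O(1) extra space for linked lists


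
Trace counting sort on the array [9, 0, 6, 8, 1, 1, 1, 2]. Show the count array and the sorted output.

Count array: [1, 3, 1, 0, 0, 0, 1, 0, 1, 1]
(count[i] = number of elements equal to i)
Cumulative count: [1, 4, 5, 5, 5, 5, 6, 6, 7, 8]
Sorted: [0, 1, 1, 1, 2, 6, 8, 9]


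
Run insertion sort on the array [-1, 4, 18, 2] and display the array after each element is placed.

First element -1 is already 'sorted'
Insert 4: shifted 0 elements -> [-1, 4, 18, 2]
Insert 18: shifted 0 elements -> [-1, 4, 18, 2]
Insert 2: shifted 2 elements -> [-1, 2, 4, 18]


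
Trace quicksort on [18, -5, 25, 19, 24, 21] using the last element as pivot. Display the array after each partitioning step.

Partition 1: pivot=21 at index 3 -> [18, -5, 19, 21, 24, 25]
Partition 2: pivot=19 at index 2 -> [18, -5, 19, 21, 24, 25]
Partition 3: pivot=-5 at index 0 -> [-5, 18, 19, 21, 24, 25]
Partition 4: pivot=25 at index 5 -> [-5, 18, 19, 21, 24, 25]


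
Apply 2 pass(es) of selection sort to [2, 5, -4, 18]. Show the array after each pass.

Pass 1: Select minimum -4 at index 2, swap -> [-4, 5, 2, 18]
Pass 2: Select minimum 2 at index 2, swap -> [-4, 2, 5, 18]


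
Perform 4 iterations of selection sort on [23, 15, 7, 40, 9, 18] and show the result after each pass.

Pass 1: Select minimum 7 at index 2, swap -> [7, 15, 23, 40, 9, 18]
Pass 2: Select minimum 9 at index 4, swap -> [7, 9, 23, 40, 15, 18]
Pass 3: Select minimum 15 at index 4, swap -> [7, 9, 15, 40, 23, 18]
Pass 4: Select minimum 18 at index 5, swap -> [7, 9, 15, 18, 23, 40]


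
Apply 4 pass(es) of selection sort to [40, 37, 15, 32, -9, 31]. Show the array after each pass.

Pass 1: Select minimum -9 at index 4, swap -> [-9, 37, 15, 32, 40, 31]
Pass 2: Select minimum 15 at index 2, swap -> [-9, 15, 37, 32, 40, 31]
Pass 3: Select minimum 31 at index 5, swap -> [-9, 15, 31, 32, 40, 37]
Pass 4: Select minimum 32 at index 3, swap -> [-9, 15, 31, 32, 40, 37]


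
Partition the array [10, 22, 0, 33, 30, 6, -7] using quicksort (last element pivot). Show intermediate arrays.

Partition 1: pivot=-7 at index 0 -> [-7, 22, 0, 33, 30, 6, 10]
Partition 2: pivot=10 at index 3 -> [-7, 0, 6, 10, 30, 22, 33]
Partition 3: pivot=6 at index 2 -> [-7, 0, 6, 10, 30, 22, 33]
Partition 4: pivot=33 at index 6 -> [-7, 0, 6, 10, 30, 22, 33]
Partition 5: pivot=22 at index 4 -> [-7, 0, 6, 10, 22, 30, 33]


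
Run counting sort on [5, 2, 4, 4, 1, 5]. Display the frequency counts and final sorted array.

Count array: [0, 1, 1, 0, 2, 2]
(count[i] = number of elements equal to i)
Cumulative count: [0, 1, 2, 2, 4, 6]
Sorted: [1, 2, 4, 4, 5, 5]


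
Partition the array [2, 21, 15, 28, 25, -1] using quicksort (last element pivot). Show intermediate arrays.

Partition 1: pivot=-1 at index 0 -> [-1, 21, 15, 28, 25, 2]
Partition 2: pivot=2 at index 1 -> [-1, 2, 15, 28, 25, 21]
Partition 3: pivot=21 at index 3 -> [-1, 2, 15, 21, 25, 28]
Partition 4: pivot=28 at index 5 -> [-1, 2, 15, 21, 25, 28]


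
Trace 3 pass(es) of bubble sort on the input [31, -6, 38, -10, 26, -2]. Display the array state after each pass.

After pass 1: [-6, 31, -10, 26, -2, 38] (4 swaps)
After pass 2: [-6, -10, 26, -2, 31, 38] (3 swaps)
After pass 3: [-10, -6, -2, 26, 31, 38] (2 swaps)
Total swaps: 9


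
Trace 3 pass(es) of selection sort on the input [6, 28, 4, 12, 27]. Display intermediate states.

Pass 1: Select minimum 4 at index 2, swap -> [4, 28, 6, 12, 27]
Pass 2: Select minimum 6 at index 2, swap -> [4, 6, 28, 12, 27]
Pass 3: Select minimum 12 at index 3, swap -> [4, 6, 12, 28, 27]


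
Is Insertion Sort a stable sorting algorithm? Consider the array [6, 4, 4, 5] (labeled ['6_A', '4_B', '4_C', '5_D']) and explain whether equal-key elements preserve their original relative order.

Trace Insertion Sort on the labeled array (the key is the number; the letter only tracks identity):
  Insert 4_B at index 0: [4_B, 6_A, 4_C, 5_D]
  Insert 4_C at index 1: [4_B, 4_C, 6_A, 5_D]
  Insert 5_D at index 2: [4_B, 4_C, 5_D, 6_A]
Final order: [4_B, 4_C, 5_D, 6_A]
Equal keys:
  value 4: originally 4_B, 4_C; after sorting 4_B, 4_C -> order preserved
All equal keys kept their original relative order. Insertion Sort is stable: elements are shifted only while they are strictly greater than the key, so a key is inserted after any equal elements already placed.
Answer: Stable


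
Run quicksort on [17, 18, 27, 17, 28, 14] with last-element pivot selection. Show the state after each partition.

Partition 1: pivot=14 at index 0 -> [14, 18, 27, 17, 28, 17]
Partition 2: pivot=17 at index 2 -> [14, 17, 17, 18, 28, 27]
Partition 3: pivot=27 at index 4 -> [14, 17, 17, 18, 27, 28]


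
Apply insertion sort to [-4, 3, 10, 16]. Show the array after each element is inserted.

First element -4 is already 'sorted'
Insert 3: shifted 0 elements -> [-4, 3, 10, 16]
Insert 10: shifted 0 elements -> [-4, 3, 10, 16]
Insert 16: shifted 0 elements -> [-4, 3, 10, 16]


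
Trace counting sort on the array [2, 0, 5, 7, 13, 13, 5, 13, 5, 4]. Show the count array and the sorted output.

Count array: [1, 0, 1, 0, 1, 3, 0, 1, 0, 0, 0, 0, 0, 3]
(count[i] = number of elements equal to i)
Cumulative count: [1, 1, 2, 2, 3, 6, 6, 7, 7, 7, 7, 7, 7, 10]
Sorted: [0, 2, 4, 5, 5, 5, 7, 13, 13, 13]


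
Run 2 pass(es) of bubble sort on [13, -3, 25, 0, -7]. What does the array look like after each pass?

After pass 1: [-3, 13, 0, -7, 25] (3 swaps)
After pass 2: [-3, 0, -7, 13, 25] (2 swaps)
Total swaps: 5


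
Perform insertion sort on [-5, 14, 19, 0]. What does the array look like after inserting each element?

First element -5 is already 'sorted'
Insert 14: shifted 0 elements -> [-5, 14, 19, 0]
Insert 19: shifted 0 elements -> [-5, 14, 19, 0]
Insert 0: shifted 2 elements -> [-5, 0, 14, 19]
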